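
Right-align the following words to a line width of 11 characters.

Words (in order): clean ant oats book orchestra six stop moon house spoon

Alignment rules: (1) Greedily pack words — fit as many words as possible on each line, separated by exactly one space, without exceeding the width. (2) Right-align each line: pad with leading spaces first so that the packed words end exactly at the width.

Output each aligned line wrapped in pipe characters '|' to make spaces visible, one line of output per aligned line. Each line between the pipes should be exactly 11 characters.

Answer: |  clean ant|
|  oats book|
|  orchestra|
|   six stop|
| moon house|
|      spoon|

Derivation:
Line 1: ['clean', 'ant'] (min_width=9, slack=2)
Line 2: ['oats', 'book'] (min_width=9, slack=2)
Line 3: ['orchestra'] (min_width=9, slack=2)
Line 4: ['six', 'stop'] (min_width=8, slack=3)
Line 5: ['moon', 'house'] (min_width=10, slack=1)
Line 6: ['spoon'] (min_width=5, slack=6)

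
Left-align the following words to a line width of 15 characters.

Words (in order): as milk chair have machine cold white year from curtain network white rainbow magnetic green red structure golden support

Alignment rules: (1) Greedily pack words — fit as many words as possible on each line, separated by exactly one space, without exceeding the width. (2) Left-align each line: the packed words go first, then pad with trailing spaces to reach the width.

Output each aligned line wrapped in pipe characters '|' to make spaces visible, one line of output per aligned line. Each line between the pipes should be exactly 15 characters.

Answer: |as milk chair  |
|have machine   |
|cold white year|
|from curtain   |
|network white  |
|rainbow        |
|magnetic green |
|red structure  |
|golden support |

Derivation:
Line 1: ['as', 'milk', 'chair'] (min_width=13, slack=2)
Line 2: ['have', 'machine'] (min_width=12, slack=3)
Line 3: ['cold', 'white', 'year'] (min_width=15, slack=0)
Line 4: ['from', 'curtain'] (min_width=12, slack=3)
Line 5: ['network', 'white'] (min_width=13, slack=2)
Line 6: ['rainbow'] (min_width=7, slack=8)
Line 7: ['magnetic', 'green'] (min_width=14, slack=1)
Line 8: ['red', 'structure'] (min_width=13, slack=2)
Line 9: ['golden', 'support'] (min_width=14, slack=1)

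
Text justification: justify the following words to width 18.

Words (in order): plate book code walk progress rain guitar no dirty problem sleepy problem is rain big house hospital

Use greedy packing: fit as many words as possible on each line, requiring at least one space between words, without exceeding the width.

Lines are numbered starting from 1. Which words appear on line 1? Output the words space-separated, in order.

Answer: plate book code

Derivation:
Line 1: ['plate', 'book', 'code'] (min_width=15, slack=3)
Line 2: ['walk', 'progress', 'rain'] (min_width=18, slack=0)
Line 3: ['guitar', 'no', 'dirty'] (min_width=15, slack=3)
Line 4: ['problem', 'sleepy'] (min_width=14, slack=4)
Line 5: ['problem', 'is', 'rain'] (min_width=15, slack=3)
Line 6: ['big', 'house', 'hospital'] (min_width=18, slack=0)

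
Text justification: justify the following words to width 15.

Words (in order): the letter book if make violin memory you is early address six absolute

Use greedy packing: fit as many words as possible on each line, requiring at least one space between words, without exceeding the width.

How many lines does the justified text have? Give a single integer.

Line 1: ['the', 'letter', 'book'] (min_width=15, slack=0)
Line 2: ['if', 'make', 'violin'] (min_width=14, slack=1)
Line 3: ['memory', 'you', 'is'] (min_width=13, slack=2)
Line 4: ['early', 'address'] (min_width=13, slack=2)
Line 5: ['six', 'absolute'] (min_width=12, slack=3)
Total lines: 5

Answer: 5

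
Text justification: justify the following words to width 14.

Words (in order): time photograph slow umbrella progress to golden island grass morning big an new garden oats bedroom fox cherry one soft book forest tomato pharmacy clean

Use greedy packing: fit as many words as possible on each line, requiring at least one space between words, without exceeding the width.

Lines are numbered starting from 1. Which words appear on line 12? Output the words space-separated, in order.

Line 1: ['time'] (min_width=4, slack=10)
Line 2: ['photograph'] (min_width=10, slack=4)
Line 3: ['slow', 'umbrella'] (min_width=13, slack=1)
Line 4: ['progress', 'to'] (min_width=11, slack=3)
Line 5: ['golden', 'island'] (min_width=13, slack=1)
Line 6: ['grass', 'morning'] (min_width=13, slack=1)
Line 7: ['big', 'an', 'new'] (min_width=10, slack=4)
Line 8: ['garden', 'oats'] (min_width=11, slack=3)
Line 9: ['bedroom', 'fox'] (min_width=11, slack=3)
Line 10: ['cherry', 'one'] (min_width=10, slack=4)
Line 11: ['soft', 'book'] (min_width=9, slack=5)
Line 12: ['forest', 'tomato'] (min_width=13, slack=1)
Line 13: ['pharmacy', 'clean'] (min_width=14, slack=0)

Answer: forest tomato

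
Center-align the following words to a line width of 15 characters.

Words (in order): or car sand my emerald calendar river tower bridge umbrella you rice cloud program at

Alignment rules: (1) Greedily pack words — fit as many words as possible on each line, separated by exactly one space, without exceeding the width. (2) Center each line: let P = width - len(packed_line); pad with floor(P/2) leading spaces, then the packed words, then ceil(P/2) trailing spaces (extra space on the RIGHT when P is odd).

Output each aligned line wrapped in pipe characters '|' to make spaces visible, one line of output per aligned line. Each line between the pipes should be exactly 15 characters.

Answer: |or car sand my |
|    emerald    |
|calendar river |
| tower bridge  |
| umbrella you  |
|  rice cloud   |
|  program at   |

Derivation:
Line 1: ['or', 'car', 'sand', 'my'] (min_width=14, slack=1)
Line 2: ['emerald'] (min_width=7, slack=8)
Line 3: ['calendar', 'river'] (min_width=14, slack=1)
Line 4: ['tower', 'bridge'] (min_width=12, slack=3)
Line 5: ['umbrella', 'you'] (min_width=12, slack=3)
Line 6: ['rice', 'cloud'] (min_width=10, slack=5)
Line 7: ['program', 'at'] (min_width=10, slack=5)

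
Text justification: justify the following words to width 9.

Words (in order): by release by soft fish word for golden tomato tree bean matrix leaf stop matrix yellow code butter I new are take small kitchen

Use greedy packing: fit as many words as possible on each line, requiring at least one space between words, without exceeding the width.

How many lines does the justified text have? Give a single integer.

Line 1: ['by'] (min_width=2, slack=7)
Line 2: ['release'] (min_width=7, slack=2)
Line 3: ['by', 'soft'] (min_width=7, slack=2)
Line 4: ['fish', 'word'] (min_width=9, slack=0)
Line 5: ['for'] (min_width=3, slack=6)
Line 6: ['golden'] (min_width=6, slack=3)
Line 7: ['tomato'] (min_width=6, slack=3)
Line 8: ['tree', 'bean'] (min_width=9, slack=0)
Line 9: ['matrix'] (min_width=6, slack=3)
Line 10: ['leaf', 'stop'] (min_width=9, slack=0)
Line 11: ['matrix'] (min_width=6, slack=3)
Line 12: ['yellow'] (min_width=6, slack=3)
Line 13: ['code'] (min_width=4, slack=5)
Line 14: ['butter', 'I'] (min_width=8, slack=1)
Line 15: ['new', 'are'] (min_width=7, slack=2)
Line 16: ['take'] (min_width=4, slack=5)
Line 17: ['small'] (min_width=5, slack=4)
Line 18: ['kitchen'] (min_width=7, slack=2)
Total lines: 18

Answer: 18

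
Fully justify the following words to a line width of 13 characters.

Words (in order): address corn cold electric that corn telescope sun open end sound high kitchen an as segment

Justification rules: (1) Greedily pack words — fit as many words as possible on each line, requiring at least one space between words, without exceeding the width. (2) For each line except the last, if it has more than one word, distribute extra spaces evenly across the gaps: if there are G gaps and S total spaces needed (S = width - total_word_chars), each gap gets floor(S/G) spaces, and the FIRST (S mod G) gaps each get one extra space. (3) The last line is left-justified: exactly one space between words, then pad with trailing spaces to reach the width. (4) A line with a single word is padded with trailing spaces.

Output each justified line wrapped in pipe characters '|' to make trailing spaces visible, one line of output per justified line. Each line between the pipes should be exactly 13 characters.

Line 1: ['address', 'corn'] (min_width=12, slack=1)
Line 2: ['cold', 'electric'] (min_width=13, slack=0)
Line 3: ['that', 'corn'] (min_width=9, slack=4)
Line 4: ['telescope', 'sun'] (min_width=13, slack=0)
Line 5: ['open', 'end'] (min_width=8, slack=5)
Line 6: ['sound', 'high'] (min_width=10, slack=3)
Line 7: ['kitchen', 'an', 'as'] (min_width=13, slack=0)
Line 8: ['segment'] (min_width=7, slack=6)

Answer: |address  corn|
|cold electric|
|that     corn|
|telescope sun|
|open      end|
|sound    high|
|kitchen an as|
|segment      |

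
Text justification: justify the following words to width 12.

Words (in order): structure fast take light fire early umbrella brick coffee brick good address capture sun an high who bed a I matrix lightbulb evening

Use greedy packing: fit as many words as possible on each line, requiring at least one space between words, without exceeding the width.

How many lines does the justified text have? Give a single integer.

Answer: 14

Derivation:
Line 1: ['structure'] (min_width=9, slack=3)
Line 2: ['fast', 'take'] (min_width=9, slack=3)
Line 3: ['light', 'fire'] (min_width=10, slack=2)
Line 4: ['early'] (min_width=5, slack=7)
Line 5: ['umbrella'] (min_width=8, slack=4)
Line 6: ['brick', 'coffee'] (min_width=12, slack=0)
Line 7: ['brick', 'good'] (min_width=10, slack=2)
Line 8: ['address'] (min_width=7, slack=5)
Line 9: ['capture', 'sun'] (min_width=11, slack=1)
Line 10: ['an', 'high', 'who'] (min_width=11, slack=1)
Line 11: ['bed', 'a', 'I'] (min_width=7, slack=5)
Line 12: ['matrix'] (min_width=6, slack=6)
Line 13: ['lightbulb'] (min_width=9, slack=3)
Line 14: ['evening'] (min_width=7, slack=5)
Total lines: 14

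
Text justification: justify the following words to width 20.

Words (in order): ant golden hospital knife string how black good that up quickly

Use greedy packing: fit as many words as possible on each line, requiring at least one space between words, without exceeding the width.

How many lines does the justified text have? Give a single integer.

Line 1: ['ant', 'golden', 'hospital'] (min_width=19, slack=1)
Line 2: ['knife', 'string', 'how'] (min_width=16, slack=4)
Line 3: ['black', 'good', 'that', 'up'] (min_width=18, slack=2)
Line 4: ['quickly'] (min_width=7, slack=13)
Total lines: 4

Answer: 4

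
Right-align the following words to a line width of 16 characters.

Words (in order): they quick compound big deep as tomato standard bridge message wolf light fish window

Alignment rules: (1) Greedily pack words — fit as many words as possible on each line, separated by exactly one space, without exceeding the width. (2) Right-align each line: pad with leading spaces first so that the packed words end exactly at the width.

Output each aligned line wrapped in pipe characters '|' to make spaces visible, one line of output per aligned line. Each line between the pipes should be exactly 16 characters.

Line 1: ['they', 'quick'] (min_width=10, slack=6)
Line 2: ['compound', 'big'] (min_width=12, slack=4)
Line 3: ['deep', 'as', 'tomato'] (min_width=14, slack=2)
Line 4: ['standard', 'bridge'] (min_width=15, slack=1)
Line 5: ['message', 'wolf'] (min_width=12, slack=4)
Line 6: ['light', 'fish'] (min_width=10, slack=6)
Line 7: ['window'] (min_width=6, slack=10)

Answer: |      they quick|
|    compound big|
|  deep as tomato|
| standard bridge|
|    message wolf|
|      light fish|
|          window|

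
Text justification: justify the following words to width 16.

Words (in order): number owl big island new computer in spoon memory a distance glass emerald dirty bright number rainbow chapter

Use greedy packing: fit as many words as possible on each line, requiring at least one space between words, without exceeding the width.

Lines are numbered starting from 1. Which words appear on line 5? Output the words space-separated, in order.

Line 1: ['number', 'owl', 'big'] (min_width=14, slack=2)
Line 2: ['island', 'new'] (min_width=10, slack=6)
Line 3: ['computer', 'in'] (min_width=11, slack=5)
Line 4: ['spoon', 'memory', 'a'] (min_width=14, slack=2)
Line 5: ['distance', 'glass'] (min_width=14, slack=2)
Line 6: ['emerald', 'dirty'] (min_width=13, slack=3)
Line 7: ['bright', 'number'] (min_width=13, slack=3)
Line 8: ['rainbow', 'chapter'] (min_width=15, slack=1)

Answer: distance glass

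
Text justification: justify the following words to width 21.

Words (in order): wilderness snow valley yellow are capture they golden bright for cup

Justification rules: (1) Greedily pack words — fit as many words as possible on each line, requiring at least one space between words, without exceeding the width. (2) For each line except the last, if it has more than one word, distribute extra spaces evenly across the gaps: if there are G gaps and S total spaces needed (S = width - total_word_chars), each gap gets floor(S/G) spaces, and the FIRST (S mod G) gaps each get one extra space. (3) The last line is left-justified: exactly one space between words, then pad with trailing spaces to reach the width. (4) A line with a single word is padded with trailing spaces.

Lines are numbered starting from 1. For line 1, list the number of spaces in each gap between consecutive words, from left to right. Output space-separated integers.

Line 1: ['wilderness', 'snow'] (min_width=15, slack=6)
Line 2: ['valley', 'yellow', 'are'] (min_width=17, slack=4)
Line 3: ['capture', 'they', 'golden'] (min_width=19, slack=2)
Line 4: ['bright', 'for', 'cup'] (min_width=14, slack=7)

Answer: 7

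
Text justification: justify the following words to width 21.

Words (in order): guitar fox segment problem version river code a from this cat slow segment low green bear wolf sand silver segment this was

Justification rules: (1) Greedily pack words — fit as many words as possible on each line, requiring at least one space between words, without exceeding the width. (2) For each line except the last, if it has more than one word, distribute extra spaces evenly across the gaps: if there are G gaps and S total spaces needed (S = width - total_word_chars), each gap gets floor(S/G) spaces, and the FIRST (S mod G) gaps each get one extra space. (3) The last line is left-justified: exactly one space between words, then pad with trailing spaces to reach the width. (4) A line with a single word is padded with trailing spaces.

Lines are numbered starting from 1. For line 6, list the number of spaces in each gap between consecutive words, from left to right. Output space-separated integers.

Answer: 2 2

Derivation:
Line 1: ['guitar', 'fox', 'segment'] (min_width=18, slack=3)
Line 2: ['problem', 'version', 'river'] (min_width=21, slack=0)
Line 3: ['code', 'a', 'from', 'this', 'cat'] (min_width=20, slack=1)
Line 4: ['slow', 'segment', 'low'] (min_width=16, slack=5)
Line 5: ['green', 'bear', 'wolf', 'sand'] (min_width=20, slack=1)
Line 6: ['silver', 'segment', 'this'] (min_width=19, slack=2)
Line 7: ['was'] (min_width=3, slack=18)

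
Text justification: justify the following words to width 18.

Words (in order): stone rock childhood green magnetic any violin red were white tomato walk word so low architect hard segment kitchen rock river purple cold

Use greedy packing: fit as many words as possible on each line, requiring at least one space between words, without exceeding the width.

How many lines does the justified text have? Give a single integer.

Line 1: ['stone', 'rock'] (min_width=10, slack=8)
Line 2: ['childhood', 'green'] (min_width=15, slack=3)
Line 3: ['magnetic', 'any'] (min_width=12, slack=6)
Line 4: ['violin', 'red', 'were'] (min_width=15, slack=3)
Line 5: ['white', 'tomato', 'walk'] (min_width=17, slack=1)
Line 6: ['word', 'so', 'low'] (min_width=11, slack=7)
Line 7: ['architect', 'hard'] (min_width=14, slack=4)
Line 8: ['segment', 'kitchen'] (min_width=15, slack=3)
Line 9: ['rock', 'river', 'purple'] (min_width=17, slack=1)
Line 10: ['cold'] (min_width=4, slack=14)
Total lines: 10

Answer: 10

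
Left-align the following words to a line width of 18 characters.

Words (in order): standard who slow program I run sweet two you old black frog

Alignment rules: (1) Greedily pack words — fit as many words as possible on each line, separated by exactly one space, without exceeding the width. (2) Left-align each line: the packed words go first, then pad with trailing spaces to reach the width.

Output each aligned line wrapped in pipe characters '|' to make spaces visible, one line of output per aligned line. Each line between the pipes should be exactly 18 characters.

Answer: |standard who slow |
|program I run     |
|sweet two you old |
|black frog        |

Derivation:
Line 1: ['standard', 'who', 'slow'] (min_width=17, slack=1)
Line 2: ['program', 'I', 'run'] (min_width=13, slack=5)
Line 3: ['sweet', 'two', 'you', 'old'] (min_width=17, slack=1)
Line 4: ['black', 'frog'] (min_width=10, slack=8)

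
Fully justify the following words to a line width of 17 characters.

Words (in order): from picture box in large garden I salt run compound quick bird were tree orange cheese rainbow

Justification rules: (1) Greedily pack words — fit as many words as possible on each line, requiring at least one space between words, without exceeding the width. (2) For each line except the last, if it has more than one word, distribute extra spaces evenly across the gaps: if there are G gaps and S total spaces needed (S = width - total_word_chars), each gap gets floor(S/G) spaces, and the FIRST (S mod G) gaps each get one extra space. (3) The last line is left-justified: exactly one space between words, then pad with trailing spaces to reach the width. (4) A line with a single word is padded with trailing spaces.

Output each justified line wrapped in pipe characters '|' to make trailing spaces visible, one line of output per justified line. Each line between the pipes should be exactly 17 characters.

Line 1: ['from', 'picture', 'box'] (min_width=16, slack=1)
Line 2: ['in', 'large', 'garden', 'I'] (min_width=17, slack=0)
Line 3: ['salt', 'run', 'compound'] (min_width=17, slack=0)
Line 4: ['quick', 'bird', 'were'] (min_width=15, slack=2)
Line 5: ['tree', 'orange'] (min_width=11, slack=6)
Line 6: ['cheese', 'rainbow'] (min_width=14, slack=3)

Answer: |from  picture box|
|in large garden I|
|salt run compound|
|quick  bird  were|
|tree       orange|
|cheese rainbow   |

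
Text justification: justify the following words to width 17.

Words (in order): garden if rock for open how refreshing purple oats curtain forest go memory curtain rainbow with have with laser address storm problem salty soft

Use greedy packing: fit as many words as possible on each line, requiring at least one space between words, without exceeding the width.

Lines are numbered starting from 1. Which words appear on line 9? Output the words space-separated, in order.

Answer: storm problem

Derivation:
Line 1: ['garden', 'if', 'rock'] (min_width=14, slack=3)
Line 2: ['for', 'open', 'how'] (min_width=12, slack=5)
Line 3: ['refreshing', 'purple'] (min_width=17, slack=0)
Line 4: ['oats', 'curtain'] (min_width=12, slack=5)
Line 5: ['forest', 'go', 'memory'] (min_width=16, slack=1)
Line 6: ['curtain', 'rainbow'] (min_width=15, slack=2)
Line 7: ['with', 'have', 'with'] (min_width=14, slack=3)
Line 8: ['laser', 'address'] (min_width=13, slack=4)
Line 9: ['storm', 'problem'] (min_width=13, slack=4)
Line 10: ['salty', 'soft'] (min_width=10, slack=7)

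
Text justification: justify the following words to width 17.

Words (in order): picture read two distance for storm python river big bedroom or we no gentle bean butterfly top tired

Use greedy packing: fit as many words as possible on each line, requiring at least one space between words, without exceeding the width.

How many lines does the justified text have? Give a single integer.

Answer: 7

Derivation:
Line 1: ['picture', 'read', 'two'] (min_width=16, slack=1)
Line 2: ['distance', 'for'] (min_width=12, slack=5)
Line 3: ['storm', 'python'] (min_width=12, slack=5)
Line 4: ['river', 'big', 'bedroom'] (min_width=17, slack=0)
Line 5: ['or', 'we', 'no', 'gentle'] (min_width=15, slack=2)
Line 6: ['bean', 'butterfly'] (min_width=14, slack=3)
Line 7: ['top', 'tired'] (min_width=9, slack=8)
Total lines: 7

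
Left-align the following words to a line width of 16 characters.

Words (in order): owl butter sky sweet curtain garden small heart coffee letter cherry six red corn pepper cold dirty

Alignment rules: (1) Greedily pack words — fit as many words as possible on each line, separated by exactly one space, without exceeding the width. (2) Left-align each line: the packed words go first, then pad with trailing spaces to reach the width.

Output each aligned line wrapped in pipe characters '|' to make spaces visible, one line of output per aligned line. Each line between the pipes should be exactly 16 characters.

Line 1: ['owl', 'butter', 'sky'] (min_width=14, slack=2)
Line 2: ['sweet', 'curtain'] (min_width=13, slack=3)
Line 3: ['garden', 'small'] (min_width=12, slack=4)
Line 4: ['heart', 'coffee'] (min_width=12, slack=4)
Line 5: ['letter', 'cherry'] (min_width=13, slack=3)
Line 6: ['six', 'red', 'corn'] (min_width=12, slack=4)
Line 7: ['pepper', 'cold'] (min_width=11, slack=5)
Line 8: ['dirty'] (min_width=5, slack=11)

Answer: |owl butter sky  |
|sweet curtain   |
|garden small    |
|heart coffee    |
|letter cherry   |
|six red corn    |
|pepper cold     |
|dirty           |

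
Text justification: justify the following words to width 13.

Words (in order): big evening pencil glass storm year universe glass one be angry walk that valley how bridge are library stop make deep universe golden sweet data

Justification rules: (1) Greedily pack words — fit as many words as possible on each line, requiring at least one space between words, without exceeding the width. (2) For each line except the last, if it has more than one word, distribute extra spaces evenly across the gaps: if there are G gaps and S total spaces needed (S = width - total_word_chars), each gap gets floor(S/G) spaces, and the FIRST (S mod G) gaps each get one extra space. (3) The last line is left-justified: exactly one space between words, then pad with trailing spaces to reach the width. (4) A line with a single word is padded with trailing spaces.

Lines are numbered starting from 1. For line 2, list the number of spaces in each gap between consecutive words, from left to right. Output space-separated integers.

Answer: 2

Derivation:
Line 1: ['big', 'evening'] (min_width=11, slack=2)
Line 2: ['pencil', 'glass'] (min_width=12, slack=1)
Line 3: ['storm', 'year'] (min_width=10, slack=3)
Line 4: ['universe'] (min_width=8, slack=5)
Line 5: ['glass', 'one', 'be'] (min_width=12, slack=1)
Line 6: ['angry', 'walk'] (min_width=10, slack=3)
Line 7: ['that', 'valley'] (min_width=11, slack=2)
Line 8: ['how', 'bridge'] (min_width=10, slack=3)
Line 9: ['are', 'library'] (min_width=11, slack=2)
Line 10: ['stop', 'make'] (min_width=9, slack=4)
Line 11: ['deep', 'universe'] (min_width=13, slack=0)
Line 12: ['golden', 'sweet'] (min_width=12, slack=1)
Line 13: ['data'] (min_width=4, slack=9)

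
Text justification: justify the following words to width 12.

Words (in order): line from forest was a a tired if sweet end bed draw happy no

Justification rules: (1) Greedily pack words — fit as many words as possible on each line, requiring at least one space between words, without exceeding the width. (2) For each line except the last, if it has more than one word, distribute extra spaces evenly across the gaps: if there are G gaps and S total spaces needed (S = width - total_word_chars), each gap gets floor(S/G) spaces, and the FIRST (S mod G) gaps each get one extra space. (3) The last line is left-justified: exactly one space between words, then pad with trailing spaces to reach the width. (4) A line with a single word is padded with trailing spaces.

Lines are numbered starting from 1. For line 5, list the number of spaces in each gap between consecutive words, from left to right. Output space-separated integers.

Answer: 5

Derivation:
Line 1: ['line', 'from'] (min_width=9, slack=3)
Line 2: ['forest', 'was', 'a'] (min_width=12, slack=0)
Line 3: ['a', 'tired', 'if'] (min_width=10, slack=2)
Line 4: ['sweet', 'end'] (min_width=9, slack=3)
Line 5: ['bed', 'draw'] (min_width=8, slack=4)
Line 6: ['happy', 'no'] (min_width=8, slack=4)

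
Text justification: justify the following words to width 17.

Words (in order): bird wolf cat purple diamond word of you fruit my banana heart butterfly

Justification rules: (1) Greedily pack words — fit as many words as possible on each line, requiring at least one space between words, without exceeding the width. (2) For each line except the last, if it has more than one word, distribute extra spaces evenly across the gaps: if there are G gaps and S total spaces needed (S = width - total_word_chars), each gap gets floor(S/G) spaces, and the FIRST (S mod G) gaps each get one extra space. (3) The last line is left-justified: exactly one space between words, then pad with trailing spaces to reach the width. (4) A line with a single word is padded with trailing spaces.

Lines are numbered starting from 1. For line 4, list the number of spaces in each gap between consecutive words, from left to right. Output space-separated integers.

Line 1: ['bird', 'wolf', 'cat'] (min_width=13, slack=4)
Line 2: ['purple', 'diamond'] (min_width=14, slack=3)
Line 3: ['word', 'of', 'you', 'fruit'] (min_width=17, slack=0)
Line 4: ['my', 'banana', 'heart'] (min_width=15, slack=2)
Line 5: ['butterfly'] (min_width=9, slack=8)

Answer: 2 2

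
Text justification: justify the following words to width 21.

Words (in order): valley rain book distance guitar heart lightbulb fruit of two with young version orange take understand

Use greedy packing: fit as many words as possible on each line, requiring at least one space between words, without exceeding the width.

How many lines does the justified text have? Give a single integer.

Answer: 6

Derivation:
Line 1: ['valley', 'rain', 'book'] (min_width=16, slack=5)
Line 2: ['distance', 'guitar', 'heart'] (min_width=21, slack=0)
Line 3: ['lightbulb', 'fruit', 'of'] (min_width=18, slack=3)
Line 4: ['two', 'with', 'young'] (min_width=14, slack=7)
Line 5: ['version', 'orange', 'take'] (min_width=19, slack=2)
Line 6: ['understand'] (min_width=10, slack=11)
Total lines: 6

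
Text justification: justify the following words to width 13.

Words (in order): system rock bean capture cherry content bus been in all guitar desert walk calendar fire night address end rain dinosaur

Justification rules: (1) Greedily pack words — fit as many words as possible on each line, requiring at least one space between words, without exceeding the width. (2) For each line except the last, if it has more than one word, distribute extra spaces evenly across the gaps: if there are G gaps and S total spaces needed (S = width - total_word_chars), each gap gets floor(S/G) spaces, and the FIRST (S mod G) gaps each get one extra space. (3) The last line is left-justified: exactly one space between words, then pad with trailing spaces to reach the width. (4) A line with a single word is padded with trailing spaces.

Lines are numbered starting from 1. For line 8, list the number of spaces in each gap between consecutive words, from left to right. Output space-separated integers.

Answer: 4

Derivation:
Line 1: ['system', 'rock'] (min_width=11, slack=2)
Line 2: ['bean', 'capture'] (min_width=12, slack=1)
Line 3: ['cherry'] (min_width=6, slack=7)
Line 4: ['content', 'bus'] (min_width=11, slack=2)
Line 5: ['been', 'in', 'all'] (min_width=11, slack=2)
Line 6: ['guitar', 'desert'] (min_width=13, slack=0)
Line 7: ['walk', 'calendar'] (min_width=13, slack=0)
Line 8: ['fire', 'night'] (min_width=10, slack=3)
Line 9: ['address', 'end'] (min_width=11, slack=2)
Line 10: ['rain', 'dinosaur'] (min_width=13, slack=0)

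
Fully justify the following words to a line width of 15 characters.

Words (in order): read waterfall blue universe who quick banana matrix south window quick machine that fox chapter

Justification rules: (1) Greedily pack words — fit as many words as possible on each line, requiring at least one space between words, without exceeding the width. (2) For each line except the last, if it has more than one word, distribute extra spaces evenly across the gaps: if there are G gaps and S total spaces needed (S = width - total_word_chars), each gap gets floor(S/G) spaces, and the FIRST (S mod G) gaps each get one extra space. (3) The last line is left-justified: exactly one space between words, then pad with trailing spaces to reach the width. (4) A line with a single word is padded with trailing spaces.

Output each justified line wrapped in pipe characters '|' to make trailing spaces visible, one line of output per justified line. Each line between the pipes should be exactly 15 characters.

Line 1: ['read', 'waterfall'] (min_width=14, slack=1)
Line 2: ['blue', 'universe'] (min_width=13, slack=2)
Line 3: ['who', 'quick'] (min_width=9, slack=6)
Line 4: ['banana', 'matrix'] (min_width=13, slack=2)
Line 5: ['south', 'window'] (min_width=12, slack=3)
Line 6: ['quick', 'machine'] (min_width=13, slack=2)
Line 7: ['that', 'fox'] (min_width=8, slack=7)
Line 8: ['chapter'] (min_width=7, slack=8)

Answer: |read  waterfall|
|blue   universe|
|who       quick|
|banana   matrix|
|south    window|
|quick   machine|
|that        fox|
|chapter        |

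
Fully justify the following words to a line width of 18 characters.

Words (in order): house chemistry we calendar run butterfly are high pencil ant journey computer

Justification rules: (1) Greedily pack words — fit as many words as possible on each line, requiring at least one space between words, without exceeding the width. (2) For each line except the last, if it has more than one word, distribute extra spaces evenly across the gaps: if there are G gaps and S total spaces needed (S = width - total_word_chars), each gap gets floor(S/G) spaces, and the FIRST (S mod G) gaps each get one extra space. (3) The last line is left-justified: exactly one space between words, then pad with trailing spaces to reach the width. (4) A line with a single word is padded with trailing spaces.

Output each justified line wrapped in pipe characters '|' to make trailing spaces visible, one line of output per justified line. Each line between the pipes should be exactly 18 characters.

Answer: |house chemistry we|
|calendar       run|
|butterfly are high|
|pencil ant journey|
|computer          |

Derivation:
Line 1: ['house', 'chemistry', 'we'] (min_width=18, slack=0)
Line 2: ['calendar', 'run'] (min_width=12, slack=6)
Line 3: ['butterfly', 'are', 'high'] (min_width=18, slack=0)
Line 4: ['pencil', 'ant', 'journey'] (min_width=18, slack=0)
Line 5: ['computer'] (min_width=8, slack=10)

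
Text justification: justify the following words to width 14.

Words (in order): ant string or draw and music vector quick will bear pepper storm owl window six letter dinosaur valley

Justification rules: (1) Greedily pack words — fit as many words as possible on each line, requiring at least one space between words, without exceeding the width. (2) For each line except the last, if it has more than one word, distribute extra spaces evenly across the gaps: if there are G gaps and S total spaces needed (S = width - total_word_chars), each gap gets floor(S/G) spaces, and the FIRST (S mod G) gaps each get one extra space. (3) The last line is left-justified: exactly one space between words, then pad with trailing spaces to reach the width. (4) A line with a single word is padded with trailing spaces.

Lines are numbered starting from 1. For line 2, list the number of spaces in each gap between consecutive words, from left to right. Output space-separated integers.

Line 1: ['ant', 'string', 'or'] (min_width=13, slack=1)
Line 2: ['draw', 'and', 'music'] (min_width=14, slack=0)
Line 3: ['vector', 'quick'] (min_width=12, slack=2)
Line 4: ['will', 'bear'] (min_width=9, slack=5)
Line 5: ['pepper', 'storm'] (min_width=12, slack=2)
Line 6: ['owl', 'window', 'six'] (min_width=14, slack=0)
Line 7: ['letter'] (min_width=6, slack=8)
Line 8: ['dinosaur'] (min_width=8, slack=6)
Line 9: ['valley'] (min_width=6, slack=8)

Answer: 1 1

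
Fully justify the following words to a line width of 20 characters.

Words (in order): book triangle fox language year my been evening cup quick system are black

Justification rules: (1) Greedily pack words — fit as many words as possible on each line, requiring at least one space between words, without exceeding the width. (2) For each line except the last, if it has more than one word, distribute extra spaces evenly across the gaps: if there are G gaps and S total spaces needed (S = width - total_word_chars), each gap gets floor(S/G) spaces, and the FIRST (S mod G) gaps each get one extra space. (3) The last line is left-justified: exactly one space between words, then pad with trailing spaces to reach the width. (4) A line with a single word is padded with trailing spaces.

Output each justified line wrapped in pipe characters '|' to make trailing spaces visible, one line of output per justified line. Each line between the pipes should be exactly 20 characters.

Answer: |book   triangle  fox|
|language   year   my|
|been   evening   cup|
|quick   system   are|
|black               |

Derivation:
Line 1: ['book', 'triangle', 'fox'] (min_width=17, slack=3)
Line 2: ['language', 'year', 'my'] (min_width=16, slack=4)
Line 3: ['been', 'evening', 'cup'] (min_width=16, slack=4)
Line 4: ['quick', 'system', 'are'] (min_width=16, slack=4)
Line 5: ['black'] (min_width=5, slack=15)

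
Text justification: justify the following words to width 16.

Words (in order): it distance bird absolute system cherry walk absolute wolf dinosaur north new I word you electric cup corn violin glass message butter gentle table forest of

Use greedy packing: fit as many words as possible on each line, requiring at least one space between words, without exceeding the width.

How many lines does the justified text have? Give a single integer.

Answer: 11

Derivation:
Line 1: ['it', 'distance', 'bird'] (min_width=16, slack=0)
Line 2: ['absolute', 'system'] (min_width=15, slack=1)
Line 3: ['cherry', 'walk'] (min_width=11, slack=5)
Line 4: ['absolute', 'wolf'] (min_width=13, slack=3)
Line 5: ['dinosaur', 'north'] (min_width=14, slack=2)
Line 6: ['new', 'I', 'word', 'you'] (min_width=14, slack=2)
Line 7: ['electric', 'cup'] (min_width=12, slack=4)
Line 8: ['corn', 'violin'] (min_width=11, slack=5)
Line 9: ['glass', 'message'] (min_width=13, slack=3)
Line 10: ['butter', 'gentle'] (min_width=13, slack=3)
Line 11: ['table', 'forest', 'of'] (min_width=15, slack=1)
Total lines: 11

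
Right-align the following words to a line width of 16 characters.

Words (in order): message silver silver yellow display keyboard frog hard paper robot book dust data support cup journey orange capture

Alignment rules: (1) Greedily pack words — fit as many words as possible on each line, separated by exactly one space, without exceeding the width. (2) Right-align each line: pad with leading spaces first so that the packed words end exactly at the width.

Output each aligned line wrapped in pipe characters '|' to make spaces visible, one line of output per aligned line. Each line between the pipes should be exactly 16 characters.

Line 1: ['message', 'silver'] (min_width=14, slack=2)
Line 2: ['silver', 'yellow'] (min_width=13, slack=3)
Line 3: ['display', 'keyboard'] (min_width=16, slack=0)
Line 4: ['frog', 'hard', 'paper'] (min_width=15, slack=1)
Line 5: ['robot', 'book', 'dust'] (min_width=15, slack=1)
Line 6: ['data', 'support', 'cup'] (min_width=16, slack=0)
Line 7: ['journey', 'orange'] (min_width=14, slack=2)
Line 8: ['capture'] (min_width=7, slack=9)

Answer: |  message silver|
|   silver yellow|
|display keyboard|
| frog hard paper|
| robot book dust|
|data support cup|
|  journey orange|
|         capture|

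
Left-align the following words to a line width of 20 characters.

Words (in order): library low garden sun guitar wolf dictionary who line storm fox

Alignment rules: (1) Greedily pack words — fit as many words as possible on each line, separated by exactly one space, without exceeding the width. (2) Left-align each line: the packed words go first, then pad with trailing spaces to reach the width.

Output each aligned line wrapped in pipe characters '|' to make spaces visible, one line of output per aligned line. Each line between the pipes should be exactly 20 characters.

Line 1: ['library', 'low', 'garden'] (min_width=18, slack=2)
Line 2: ['sun', 'guitar', 'wolf'] (min_width=15, slack=5)
Line 3: ['dictionary', 'who', 'line'] (min_width=19, slack=1)
Line 4: ['storm', 'fox'] (min_width=9, slack=11)

Answer: |library low garden  |
|sun guitar wolf     |
|dictionary who line |
|storm fox           |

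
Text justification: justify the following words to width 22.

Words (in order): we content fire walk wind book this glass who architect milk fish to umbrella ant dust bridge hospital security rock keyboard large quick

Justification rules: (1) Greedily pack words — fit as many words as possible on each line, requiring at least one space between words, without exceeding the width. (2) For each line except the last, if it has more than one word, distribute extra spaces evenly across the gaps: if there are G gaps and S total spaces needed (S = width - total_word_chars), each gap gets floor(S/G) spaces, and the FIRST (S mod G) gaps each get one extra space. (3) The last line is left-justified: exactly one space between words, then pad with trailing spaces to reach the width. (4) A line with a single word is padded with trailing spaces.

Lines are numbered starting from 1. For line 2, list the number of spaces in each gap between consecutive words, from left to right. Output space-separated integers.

Answer: 2 2 1

Derivation:
Line 1: ['we', 'content', 'fire', 'walk'] (min_width=20, slack=2)
Line 2: ['wind', 'book', 'this', 'glass'] (min_width=20, slack=2)
Line 3: ['who', 'architect', 'milk'] (min_width=18, slack=4)
Line 4: ['fish', 'to', 'umbrella', 'ant'] (min_width=20, slack=2)
Line 5: ['dust', 'bridge', 'hospital'] (min_width=20, slack=2)
Line 6: ['security', 'rock', 'keyboard'] (min_width=22, slack=0)
Line 7: ['large', 'quick'] (min_width=11, slack=11)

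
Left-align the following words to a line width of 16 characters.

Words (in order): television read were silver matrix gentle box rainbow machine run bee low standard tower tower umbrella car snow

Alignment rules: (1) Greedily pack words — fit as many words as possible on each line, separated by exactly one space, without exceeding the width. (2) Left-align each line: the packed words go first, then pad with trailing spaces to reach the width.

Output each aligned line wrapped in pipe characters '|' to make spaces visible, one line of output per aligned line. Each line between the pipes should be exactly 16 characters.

Answer: |television read |
|were silver     |
|matrix gentle   |
|box rainbow     |
|machine run bee |
|low standard    |
|tower tower     |
|umbrella car    |
|snow            |

Derivation:
Line 1: ['television', 'read'] (min_width=15, slack=1)
Line 2: ['were', 'silver'] (min_width=11, slack=5)
Line 3: ['matrix', 'gentle'] (min_width=13, slack=3)
Line 4: ['box', 'rainbow'] (min_width=11, slack=5)
Line 5: ['machine', 'run', 'bee'] (min_width=15, slack=1)
Line 6: ['low', 'standard'] (min_width=12, slack=4)
Line 7: ['tower', 'tower'] (min_width=11, slack=5)
Line 8: ['umbrella', 'car'] (min_width=12, slack=4)
Line 9: ['snow'] (min_width=4, slack=12)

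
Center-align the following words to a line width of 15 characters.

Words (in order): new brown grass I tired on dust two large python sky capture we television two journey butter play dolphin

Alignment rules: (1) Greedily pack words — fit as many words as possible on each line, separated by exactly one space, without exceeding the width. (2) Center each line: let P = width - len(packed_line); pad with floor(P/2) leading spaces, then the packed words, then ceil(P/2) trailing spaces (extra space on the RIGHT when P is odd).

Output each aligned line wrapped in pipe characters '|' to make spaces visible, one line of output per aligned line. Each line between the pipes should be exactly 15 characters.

Line 1: ['new', 'brown', 'grass'] (min_width=15, slack=0)
Line 2: ['I', 'tired', 'on', 'dust'] (min_width=15, slack=0)
Line 3: ['two', 'large'] (min_width=9, slack=6)
Line 4: ['python', 'sky'] (min_width=10, slack=5)
Line 5: ['capture', 'we'] (min_width=10, slack=5)
Line 6: ['television', 'two'] (min_width=14, slack=1)
Line 7: ['journey', 'butter'] (min_width=14, slack=1)
Line 8: ['play', 'dolphin'] (min_width=12, slack=3)

Answer: |new brown grass|
|I tired on dust|
|   two large   |
|  python sky   |
|  capture we   |
|television two |
|journey butter |
| play dolphin  |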